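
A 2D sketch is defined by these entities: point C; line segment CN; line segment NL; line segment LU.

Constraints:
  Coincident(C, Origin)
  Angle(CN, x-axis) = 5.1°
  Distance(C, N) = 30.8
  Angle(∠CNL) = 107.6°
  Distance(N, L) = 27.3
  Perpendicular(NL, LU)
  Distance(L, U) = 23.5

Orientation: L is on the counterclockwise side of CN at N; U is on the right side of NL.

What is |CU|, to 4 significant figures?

64.30

C is at the origin; CN runs at 5.1° with length 30.8, so N = 30.8·(cos 5.1°, sin 5.1°) = (30.68, 2.738). ∠CNL = 107.6°, so NL runs at 5.1° + (180° − 107.6°) = 77.50° from the x-axis; with |NL| = 27.3, L = N + 27.3·(cos 77.50°, sin 77.50°) = (36.59, 29.39). NL is perpendicular to LU; with |LU| = 23.5 on the right of NL, U = L + 23.5·(0.9763, -0.2164) = (59.53, 24.30). Then |CU| = |U − C| = 64.30.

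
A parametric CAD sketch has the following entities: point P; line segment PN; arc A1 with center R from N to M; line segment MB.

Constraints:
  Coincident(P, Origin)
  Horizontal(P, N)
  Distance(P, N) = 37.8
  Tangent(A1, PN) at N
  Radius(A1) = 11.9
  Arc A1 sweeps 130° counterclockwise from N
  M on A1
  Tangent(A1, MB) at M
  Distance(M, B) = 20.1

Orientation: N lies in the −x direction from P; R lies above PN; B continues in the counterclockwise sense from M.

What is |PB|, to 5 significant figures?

54.334

On A1, N sits at bearing -90° from R; a 130° counterclockwise sweep puts M at bearing 40°, so M = R + 11.9·(cos 40°, sin 40°) = (-28.684, 19.549). Since A1 is tangent to MB there, RM ⟂ MB, so MB runs along (−sin 40°, cos 40°); with |MB| = 20.1, B = (-41.604, 34.947). Then |PB| = |B − P| = 54.334.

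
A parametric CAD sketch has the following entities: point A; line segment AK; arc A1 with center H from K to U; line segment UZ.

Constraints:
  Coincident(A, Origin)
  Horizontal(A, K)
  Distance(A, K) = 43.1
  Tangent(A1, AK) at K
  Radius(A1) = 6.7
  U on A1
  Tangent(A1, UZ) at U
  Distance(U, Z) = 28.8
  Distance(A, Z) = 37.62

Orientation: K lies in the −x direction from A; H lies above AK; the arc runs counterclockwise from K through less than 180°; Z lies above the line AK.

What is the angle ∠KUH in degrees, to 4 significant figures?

58.80°

Checks: |HU| = 6.700 ✓; ∠(HU, UZ) = 90.00° ✓; |UZ| = 28.80 ✓; |AZ| = 37.62 ✓.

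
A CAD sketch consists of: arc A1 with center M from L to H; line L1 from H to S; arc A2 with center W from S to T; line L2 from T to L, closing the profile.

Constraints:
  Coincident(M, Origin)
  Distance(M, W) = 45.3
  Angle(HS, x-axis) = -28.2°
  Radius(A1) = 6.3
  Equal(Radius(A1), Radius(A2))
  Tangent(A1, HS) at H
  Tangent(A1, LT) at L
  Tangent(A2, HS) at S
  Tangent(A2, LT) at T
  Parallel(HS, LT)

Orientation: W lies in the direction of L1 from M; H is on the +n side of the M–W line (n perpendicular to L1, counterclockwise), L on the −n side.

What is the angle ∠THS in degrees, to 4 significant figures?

15.54°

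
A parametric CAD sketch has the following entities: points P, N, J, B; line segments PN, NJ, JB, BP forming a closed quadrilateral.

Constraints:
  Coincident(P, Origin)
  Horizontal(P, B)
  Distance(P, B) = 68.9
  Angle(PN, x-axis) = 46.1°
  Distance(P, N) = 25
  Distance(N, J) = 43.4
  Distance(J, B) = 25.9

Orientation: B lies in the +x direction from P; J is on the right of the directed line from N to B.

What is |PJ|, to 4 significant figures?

48.90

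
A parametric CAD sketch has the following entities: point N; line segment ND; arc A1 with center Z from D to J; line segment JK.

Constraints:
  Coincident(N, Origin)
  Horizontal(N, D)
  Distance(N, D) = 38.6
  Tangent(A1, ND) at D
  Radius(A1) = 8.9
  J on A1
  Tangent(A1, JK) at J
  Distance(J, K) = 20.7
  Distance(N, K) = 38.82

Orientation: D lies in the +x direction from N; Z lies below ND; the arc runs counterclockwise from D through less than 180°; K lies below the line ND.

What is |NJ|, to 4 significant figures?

30.75

N is at the origin; ND is horizontal with |ND| = 38.6 and D on the +x side, so D = (38.60, 0.000). Since A1 is tangent to ND there, ZD ⟂ ND, so Z = D + (0, -8.9) = (38.60, -8.900). Since ZJ ⟂ JK (tangency), |ZK| = √(8.9² + 20.7²) = 22.53 regardless of where J sits on A1. So K lies on both circle(N, 38.82) and circle(Z, 22.53); the below-ND intersection is K = (26.79, -28.09). J is the foot of the tangent from K: J = (29.79, -7.610).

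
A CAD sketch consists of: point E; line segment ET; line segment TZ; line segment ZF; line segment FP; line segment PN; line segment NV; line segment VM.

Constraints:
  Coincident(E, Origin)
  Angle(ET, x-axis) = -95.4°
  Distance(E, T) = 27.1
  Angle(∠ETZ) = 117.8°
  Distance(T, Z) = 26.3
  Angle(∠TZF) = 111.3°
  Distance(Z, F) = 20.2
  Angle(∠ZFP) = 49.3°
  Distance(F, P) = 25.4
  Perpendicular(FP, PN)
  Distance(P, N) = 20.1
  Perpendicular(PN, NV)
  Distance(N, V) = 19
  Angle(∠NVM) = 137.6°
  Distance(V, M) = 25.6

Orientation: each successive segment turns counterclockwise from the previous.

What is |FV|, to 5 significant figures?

21.094

The perpendicularity gives PN at right angles to FP, so PN runs at -103.80°; with |PN| = 20.1, N = (6.4404, -43.111). PN is perpendicular to NV, so NV runs at -13.800°; with |NV| = 19.0, V = (24.892, -47.644). Then |FV| = |V − F| = 21.094.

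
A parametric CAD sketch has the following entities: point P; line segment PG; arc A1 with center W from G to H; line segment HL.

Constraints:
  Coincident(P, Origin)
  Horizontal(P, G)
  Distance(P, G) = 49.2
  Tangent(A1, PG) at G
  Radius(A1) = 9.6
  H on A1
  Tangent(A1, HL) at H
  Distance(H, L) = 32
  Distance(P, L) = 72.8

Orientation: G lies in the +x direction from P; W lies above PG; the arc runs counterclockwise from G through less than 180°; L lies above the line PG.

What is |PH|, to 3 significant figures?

59.5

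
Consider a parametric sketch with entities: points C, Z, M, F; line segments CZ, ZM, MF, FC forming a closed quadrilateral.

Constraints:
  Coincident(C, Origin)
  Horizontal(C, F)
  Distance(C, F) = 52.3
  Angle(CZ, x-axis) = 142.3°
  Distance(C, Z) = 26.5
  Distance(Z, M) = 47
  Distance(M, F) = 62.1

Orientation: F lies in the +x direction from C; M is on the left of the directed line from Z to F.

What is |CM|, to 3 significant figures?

50.1

Checks: |ZM| = 47.00 ✓; |MF| = 62.10 ✓.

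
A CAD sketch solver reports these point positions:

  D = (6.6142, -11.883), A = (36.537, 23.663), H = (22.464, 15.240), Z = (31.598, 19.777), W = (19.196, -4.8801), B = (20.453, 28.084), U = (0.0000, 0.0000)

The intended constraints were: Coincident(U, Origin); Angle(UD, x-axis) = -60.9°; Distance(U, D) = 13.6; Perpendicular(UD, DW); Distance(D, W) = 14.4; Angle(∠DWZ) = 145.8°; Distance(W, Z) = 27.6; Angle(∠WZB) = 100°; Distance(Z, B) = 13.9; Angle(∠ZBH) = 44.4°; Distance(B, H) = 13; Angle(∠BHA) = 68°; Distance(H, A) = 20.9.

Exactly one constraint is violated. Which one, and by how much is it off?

Distance(H, A) = 20.9 — off by 4.50.

U = (0.00, 0.00) ✓; UD at -60.90° ✓; |UD| = 13.60 ✓; ∠(UD, DW) = 90.00° ✓; |DW| = 14.40 ✓; ∠DWZ = 145.8° ✓; |WZ| = 27.60 ✓; ∠WZB = 100.0° ✓; |ZB| = 13.90 ✓; ∠ZBH = 44.40° ✓; |BH| = 13.00 ✓; ∠BHA = 68.00° ✓; |HA| = 16.40 ✗.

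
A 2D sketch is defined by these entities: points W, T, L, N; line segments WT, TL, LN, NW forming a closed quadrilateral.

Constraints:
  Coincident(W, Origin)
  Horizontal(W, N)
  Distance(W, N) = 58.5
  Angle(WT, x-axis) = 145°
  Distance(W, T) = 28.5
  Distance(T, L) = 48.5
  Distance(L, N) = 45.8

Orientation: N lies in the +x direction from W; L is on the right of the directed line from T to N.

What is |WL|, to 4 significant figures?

20.11

Checks: |TL| = 48.50 ✓; |LN| = 45.80 ✓.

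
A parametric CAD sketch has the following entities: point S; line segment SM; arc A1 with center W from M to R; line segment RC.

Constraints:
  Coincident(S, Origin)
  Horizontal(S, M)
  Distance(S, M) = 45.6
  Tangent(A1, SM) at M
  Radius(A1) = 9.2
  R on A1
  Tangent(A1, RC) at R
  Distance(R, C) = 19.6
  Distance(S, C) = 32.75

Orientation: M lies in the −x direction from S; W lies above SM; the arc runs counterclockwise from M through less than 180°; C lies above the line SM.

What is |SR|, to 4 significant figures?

38.43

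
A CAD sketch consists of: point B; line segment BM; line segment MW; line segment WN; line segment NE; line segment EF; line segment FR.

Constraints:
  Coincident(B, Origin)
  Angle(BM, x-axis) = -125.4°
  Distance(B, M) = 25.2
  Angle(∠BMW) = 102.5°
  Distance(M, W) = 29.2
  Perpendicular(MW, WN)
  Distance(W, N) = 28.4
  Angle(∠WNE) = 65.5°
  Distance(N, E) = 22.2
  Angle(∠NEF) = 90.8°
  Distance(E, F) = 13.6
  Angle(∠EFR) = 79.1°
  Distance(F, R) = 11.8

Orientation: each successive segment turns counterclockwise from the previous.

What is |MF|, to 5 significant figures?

15.959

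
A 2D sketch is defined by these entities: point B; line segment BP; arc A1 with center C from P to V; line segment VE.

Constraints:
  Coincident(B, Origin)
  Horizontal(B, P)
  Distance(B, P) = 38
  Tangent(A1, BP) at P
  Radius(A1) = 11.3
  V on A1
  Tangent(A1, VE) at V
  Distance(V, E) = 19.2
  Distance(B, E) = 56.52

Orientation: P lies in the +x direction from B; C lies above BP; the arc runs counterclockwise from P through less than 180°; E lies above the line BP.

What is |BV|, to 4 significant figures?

50.83

Checks: |CV| = 11.30 ✓; ∠(CV, VE) = 90.00° ✓; |VE| = 19.20 ✓; |BE| = 56.52 ✓.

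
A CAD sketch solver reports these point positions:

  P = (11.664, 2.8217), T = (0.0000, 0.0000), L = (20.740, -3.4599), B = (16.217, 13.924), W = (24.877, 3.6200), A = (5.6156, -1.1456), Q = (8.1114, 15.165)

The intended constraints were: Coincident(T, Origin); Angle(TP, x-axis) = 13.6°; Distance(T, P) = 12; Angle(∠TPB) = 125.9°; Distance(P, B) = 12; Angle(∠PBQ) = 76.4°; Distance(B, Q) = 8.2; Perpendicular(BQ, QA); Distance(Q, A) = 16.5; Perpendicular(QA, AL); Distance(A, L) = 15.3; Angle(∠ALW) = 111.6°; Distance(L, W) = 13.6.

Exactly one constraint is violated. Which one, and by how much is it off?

Distance(L, W) = 13.6 — off by 5.40.

T = (0.00, 0.00) ✓; TP at 13.60° ✓; |TP| = 12.00 ✓; ∠TPB = 125.9° ✓; |PB| = 12.00 ✓; ∠PBQ = 76.41° ✓; |BQ| = 8.200 ✓; ∠(BQ, QA) = 90.00° ✓; |QA| = 16.50 ✓; ∠(QA, AL) = 90.00° ✓; |AL| = 15.30 ✓; ∠ALW = 111.6° ✓; |LW| = 8.200 ✗.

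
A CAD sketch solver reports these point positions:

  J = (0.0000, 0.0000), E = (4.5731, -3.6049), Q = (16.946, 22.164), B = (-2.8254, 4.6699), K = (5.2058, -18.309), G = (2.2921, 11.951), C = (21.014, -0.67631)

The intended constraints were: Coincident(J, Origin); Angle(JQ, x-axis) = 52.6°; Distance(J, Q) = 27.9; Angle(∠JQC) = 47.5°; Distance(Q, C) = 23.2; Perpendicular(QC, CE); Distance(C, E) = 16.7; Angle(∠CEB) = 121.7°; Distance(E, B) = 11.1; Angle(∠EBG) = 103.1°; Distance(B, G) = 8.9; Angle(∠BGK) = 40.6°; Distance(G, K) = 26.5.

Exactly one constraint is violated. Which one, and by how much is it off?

Distance(G, K) = 26.5 — off by 3.90.

J = (0.00, 0.00) ✓; JQ at 52.60° ✓; |JQ| = 27.90 ✓; ∠JQC = 47.50° ✓; |QC| = 23.20 ✓; ∠(QC, CE) = 90.00° ✓; |CE| = 16.70 ✓; ∠CEB = 121.7° ✓; |EB| = 11.10 ✓; ∠EBG = 103.1° ✓; |BG| = 8.900 ✓; ∠BGK = 40.60° ✓; |GK| = 30.40 ✗.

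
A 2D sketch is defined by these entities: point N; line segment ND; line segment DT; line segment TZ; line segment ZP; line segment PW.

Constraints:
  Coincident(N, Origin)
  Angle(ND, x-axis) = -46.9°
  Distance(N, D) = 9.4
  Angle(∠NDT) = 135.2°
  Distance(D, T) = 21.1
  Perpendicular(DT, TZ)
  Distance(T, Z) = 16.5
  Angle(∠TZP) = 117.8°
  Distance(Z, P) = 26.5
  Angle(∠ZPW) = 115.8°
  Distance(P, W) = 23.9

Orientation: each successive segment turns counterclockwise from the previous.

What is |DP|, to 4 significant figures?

28.95

N is at the origin; ND runs at -46.9° with length 9.4, so D = (6.423, -6.864). ∠NDT = 135.2° gives DT at -2.100° from the x-axis; with |DT| = 21.1, T = (27.51, -7.637). DT ⟂ TZ, so TZ runs at 87.90°; with |TZ| = 16.5, Z = (28.11, 8.852). ∠TZP = 117.8° gives ZP at 150.1° from the x-axis; with |ZP| = 26.5, P = (5.140, 22.06). Then |DP| = |P − D| = 28.95.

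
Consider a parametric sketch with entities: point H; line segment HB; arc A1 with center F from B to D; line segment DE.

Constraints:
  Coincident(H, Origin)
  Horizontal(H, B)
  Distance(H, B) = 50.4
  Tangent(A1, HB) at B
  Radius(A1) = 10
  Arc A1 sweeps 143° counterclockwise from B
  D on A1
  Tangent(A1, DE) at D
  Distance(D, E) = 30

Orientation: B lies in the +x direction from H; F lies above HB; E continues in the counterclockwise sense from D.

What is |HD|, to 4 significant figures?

59.22

H is at the origin; HB is horizontal with |HB| = 50.4 and B on the +x side, so B = (50.40, 0.000). A1 meets HB tangentially, so FB is at right angles to HB, so F = B + (0, 10) = (50.40, 10.00). On A1, B sits at bearing -90° from F; a 143° counterclockwise sweep puts D at bearing 53°, so D = F + 10.0·(cos 53°, sin 53°) = (56.42, 17.99). Then |HD| = |D − H| = 59.22.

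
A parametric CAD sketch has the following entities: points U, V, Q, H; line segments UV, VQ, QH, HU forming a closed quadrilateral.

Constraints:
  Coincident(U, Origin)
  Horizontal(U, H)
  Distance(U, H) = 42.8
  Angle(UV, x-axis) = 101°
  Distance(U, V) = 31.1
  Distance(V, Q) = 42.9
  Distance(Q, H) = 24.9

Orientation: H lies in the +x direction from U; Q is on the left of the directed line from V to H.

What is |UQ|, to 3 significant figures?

43.7

Checks: |VQ| = 42.90 ✓; |QH| = 24.90 ✓.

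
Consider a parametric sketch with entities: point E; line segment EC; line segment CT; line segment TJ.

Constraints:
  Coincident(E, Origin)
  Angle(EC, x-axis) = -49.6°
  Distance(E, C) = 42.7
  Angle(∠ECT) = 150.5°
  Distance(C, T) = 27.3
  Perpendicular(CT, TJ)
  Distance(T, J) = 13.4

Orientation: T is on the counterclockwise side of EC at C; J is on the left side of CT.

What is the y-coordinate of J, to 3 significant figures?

-29.3

∠ECT = 150.5°, so CT runs at -49.6° + (180° − 150.5°) = -20.1° from the x-axis; with |CT| = 27.3, T = C + 27.3·(cos -20.1°, sin -20.1°) = (53.3, -41.9). The perpendicularity gives TJ at right angles to CT; with |TJ| = 13.4 on the left of CT, J = T + 13.4·(0.344, 0.939) = (57.9, -29.3). So J.y = -29.3.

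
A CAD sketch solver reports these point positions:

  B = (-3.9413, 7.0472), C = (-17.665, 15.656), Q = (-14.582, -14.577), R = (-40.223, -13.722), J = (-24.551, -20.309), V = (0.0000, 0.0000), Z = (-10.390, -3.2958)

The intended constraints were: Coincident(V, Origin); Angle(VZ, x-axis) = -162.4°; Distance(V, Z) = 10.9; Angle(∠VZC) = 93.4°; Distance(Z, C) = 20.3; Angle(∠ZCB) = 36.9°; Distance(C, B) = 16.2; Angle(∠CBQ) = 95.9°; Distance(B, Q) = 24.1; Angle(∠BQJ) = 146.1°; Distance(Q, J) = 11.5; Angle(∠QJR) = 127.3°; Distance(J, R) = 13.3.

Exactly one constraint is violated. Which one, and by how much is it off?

Distance(J, R) = 13.3 — off by 3.70.

V = (0.00, 0.00) ✓; VZ at -162.4° ✓; |VZ| = 10.90 ✓; ∠VZC = 93.40° ✓; |ZC| = 20.30 ✓; ∠ZCB = 36.90° ✓; |CB| = 16.20 ✓; ∠CBQ = 95.90° ✓; |BQ| = 24.10 ✓; ∠BQJ = 146.1° ✓; |QJ| = 11.50 ✓; ∠QJR = 127.3° ✓; |JR| = 17.00 ✗.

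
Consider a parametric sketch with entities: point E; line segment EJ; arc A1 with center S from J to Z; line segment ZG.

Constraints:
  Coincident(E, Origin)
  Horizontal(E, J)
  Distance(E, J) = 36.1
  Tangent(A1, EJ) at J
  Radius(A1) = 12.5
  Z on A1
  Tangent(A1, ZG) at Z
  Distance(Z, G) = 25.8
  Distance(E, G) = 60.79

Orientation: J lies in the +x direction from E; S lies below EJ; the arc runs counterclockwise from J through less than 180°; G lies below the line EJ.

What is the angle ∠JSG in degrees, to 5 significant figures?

158.89°

Checks: |SZ| = 12.50 ✓; ∠(SZ, ZG) = 90.00° ✓; |ZG| = 25.80 ✓; |EG| = 60.79 ✓.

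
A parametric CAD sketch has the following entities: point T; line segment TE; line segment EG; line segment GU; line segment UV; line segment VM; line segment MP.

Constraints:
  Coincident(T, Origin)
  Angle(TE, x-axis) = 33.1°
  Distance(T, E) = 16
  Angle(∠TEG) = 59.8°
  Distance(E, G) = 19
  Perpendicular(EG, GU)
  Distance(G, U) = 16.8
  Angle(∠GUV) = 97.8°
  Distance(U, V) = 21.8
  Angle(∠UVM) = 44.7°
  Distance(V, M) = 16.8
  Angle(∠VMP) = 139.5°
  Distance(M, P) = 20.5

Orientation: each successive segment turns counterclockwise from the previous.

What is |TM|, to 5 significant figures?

7.4100

T is at the origin; TE runs at 33.1° with length 16.0, so E = (13.403, 8.7376). ∠TEG = 59.8° gives EG at 153.30° from the x-axis; with |EG| = 19.0, G = (-3.5706, 17.275). EG ⟂ GU, so GU runs at -116.70°; with |GU| = 16.8, U = (-11.119, 2.2661). ∠GUV = 97.8° gives UV at -34.500° from the x-axis; with |UV| = 21.8, V = (6.8468, -10.082). ∠UVM = 44.7° gives VM at 100.80° from the x-axis; with |VM| = 16.8, M = (3.6988, 6.4208). Then |TM| = |M − T| = 7.4100.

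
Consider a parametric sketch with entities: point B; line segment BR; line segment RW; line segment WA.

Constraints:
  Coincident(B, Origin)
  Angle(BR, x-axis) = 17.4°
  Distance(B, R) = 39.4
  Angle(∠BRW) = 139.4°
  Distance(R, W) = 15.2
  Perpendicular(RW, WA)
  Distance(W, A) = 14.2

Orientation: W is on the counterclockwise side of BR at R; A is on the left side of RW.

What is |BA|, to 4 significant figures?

46.54

∠BRW = 139.4°, so RW runs at 17.4° + (180° − 139.4°) = 58.00° from the x-axis; with |RW| = 15.2, W = R + 15.2·(cos 58.00°, sin 58.00°) = (45.65, 24.67). RW is perpendicular to WA; with |WA| = 14.2 on the left of RW, A = W + 14.2·(-0.8480, 0.5299) = (33.61, 32.20). Then |BA| = |A − B| = 46.54.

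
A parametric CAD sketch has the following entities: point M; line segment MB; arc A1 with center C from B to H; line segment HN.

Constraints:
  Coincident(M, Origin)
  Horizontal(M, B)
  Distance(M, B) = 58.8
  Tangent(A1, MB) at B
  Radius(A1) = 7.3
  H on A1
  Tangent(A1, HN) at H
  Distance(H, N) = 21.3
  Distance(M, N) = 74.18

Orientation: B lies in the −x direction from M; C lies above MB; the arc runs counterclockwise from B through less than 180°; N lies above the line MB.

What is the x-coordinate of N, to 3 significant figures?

-68.9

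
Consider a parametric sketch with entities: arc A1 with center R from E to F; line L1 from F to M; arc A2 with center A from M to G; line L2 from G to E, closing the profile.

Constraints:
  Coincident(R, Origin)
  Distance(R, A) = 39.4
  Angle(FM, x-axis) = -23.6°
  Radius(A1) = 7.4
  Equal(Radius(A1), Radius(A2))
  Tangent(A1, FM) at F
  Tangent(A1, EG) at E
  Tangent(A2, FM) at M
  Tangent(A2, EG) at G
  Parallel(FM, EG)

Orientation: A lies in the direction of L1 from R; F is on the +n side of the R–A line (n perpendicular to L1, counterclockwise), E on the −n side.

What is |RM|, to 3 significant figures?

40.1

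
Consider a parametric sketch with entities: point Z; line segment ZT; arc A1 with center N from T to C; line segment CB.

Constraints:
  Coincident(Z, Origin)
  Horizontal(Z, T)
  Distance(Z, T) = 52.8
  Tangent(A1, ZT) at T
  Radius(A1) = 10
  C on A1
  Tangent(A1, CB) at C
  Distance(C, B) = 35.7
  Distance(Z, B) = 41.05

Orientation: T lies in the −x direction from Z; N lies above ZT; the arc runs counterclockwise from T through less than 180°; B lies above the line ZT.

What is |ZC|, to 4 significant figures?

44.84

Z is at the origin; Z and T share the same y with |ZT| = 52.8 and T on the −x side, so T = (-52.80, 0.000). Tangency of A1 to ZT means the radius NT is perpendicular to ZT, so N = T + (0, 10) = (-52.80, 10.00). Since NC ⟂ CB (tangency), |NB| = √(10.0² + 35.7²) = 37.07 regardless of where C sits on A1. So B lies on both circle(Z, 41.05) and circle(N, 37.07); the above-ZT intersection is B = (-23.98, 33.32). C is the foot of the tangent from B: C = (-44.65, 4.211).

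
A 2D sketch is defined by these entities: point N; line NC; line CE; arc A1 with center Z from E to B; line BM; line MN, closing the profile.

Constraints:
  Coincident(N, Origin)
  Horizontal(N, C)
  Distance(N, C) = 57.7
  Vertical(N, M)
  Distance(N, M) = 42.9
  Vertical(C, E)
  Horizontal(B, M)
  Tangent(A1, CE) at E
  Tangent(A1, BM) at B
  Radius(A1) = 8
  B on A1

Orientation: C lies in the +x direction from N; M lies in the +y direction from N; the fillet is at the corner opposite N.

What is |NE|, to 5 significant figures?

67.434

N is at the origin; NC is horizontal with |NC| = 57.7 and C on the +x side, so C = (57.700, 0.0000). NM is vertical with |NM| = 42.9 and M on the +y side, so M = (0.0000, 42.900). The virtual corner opposite N is at (57.700, 42.900). Since A1 is tangent to CE there, ZE ⟂ CE and A1 meets BM tangentially, so ZB is at right angles to BM, with radius 8.0, so the center Z sits 8.0 in from both sides at Z = (49.700, 34.900). That places the tangent points at E = (57.700, 34.900) on CE and B = (49.700, 42.900) on BM. Then |NE| = |E − N| = 67.434.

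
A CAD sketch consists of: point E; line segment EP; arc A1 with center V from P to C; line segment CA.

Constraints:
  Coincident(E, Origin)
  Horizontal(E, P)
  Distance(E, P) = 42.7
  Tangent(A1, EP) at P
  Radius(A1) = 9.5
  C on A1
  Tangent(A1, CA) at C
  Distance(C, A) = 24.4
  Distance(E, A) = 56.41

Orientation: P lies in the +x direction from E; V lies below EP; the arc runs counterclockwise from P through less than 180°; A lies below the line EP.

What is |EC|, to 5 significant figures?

36.490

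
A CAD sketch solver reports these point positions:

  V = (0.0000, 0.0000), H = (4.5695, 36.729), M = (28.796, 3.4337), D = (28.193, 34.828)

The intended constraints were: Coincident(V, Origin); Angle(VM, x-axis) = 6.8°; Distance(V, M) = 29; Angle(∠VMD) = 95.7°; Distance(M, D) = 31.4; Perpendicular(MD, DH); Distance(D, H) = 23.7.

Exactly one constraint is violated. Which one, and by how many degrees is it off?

Perpendicular(MD, DH) — off by 5.70°.

V = (0.00, 0.00) ✓; VM at 6.800° ✓; |VM| = 29.00 ✓; ∠VMD = 95.70° ✓; |MD| = 31.40 ✓; ∠(MD, DH) = 84.30° ✗; |DH| = 23.70 ✓.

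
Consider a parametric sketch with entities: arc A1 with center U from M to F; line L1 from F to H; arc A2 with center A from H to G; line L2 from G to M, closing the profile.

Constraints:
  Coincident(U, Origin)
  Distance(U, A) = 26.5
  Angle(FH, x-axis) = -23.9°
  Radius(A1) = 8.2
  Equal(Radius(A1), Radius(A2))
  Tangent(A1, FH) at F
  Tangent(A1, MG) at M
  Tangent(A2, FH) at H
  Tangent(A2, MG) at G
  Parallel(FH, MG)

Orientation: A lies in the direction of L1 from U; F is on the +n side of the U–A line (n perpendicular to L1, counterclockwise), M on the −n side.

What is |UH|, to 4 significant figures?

27.74

The slot axis is L1's direction at -23.9°, so u = (cos -23.9°, sin -23.9°) = (0.9143, -0.4051) and n = (−sin -23.9°, cos -23.9°) = (0.4051, 0.9143). U is at the origin and A lies 26.5 along u from U, so A = 26.5·u = (24.23, -10.74). Tangency of A1 to both parallel lines with radius 8.2 puts F and M at U ± 8.2·n: F = (3.322, 7.497), M = (-3.322, -7.497). Equal radii place H and G the same way about A: H = A + 8.2·n = (27.55, -3.239), G = A − 8.2·n = (20.91, -18.23). Then |UH| = |H − U| = 27.74.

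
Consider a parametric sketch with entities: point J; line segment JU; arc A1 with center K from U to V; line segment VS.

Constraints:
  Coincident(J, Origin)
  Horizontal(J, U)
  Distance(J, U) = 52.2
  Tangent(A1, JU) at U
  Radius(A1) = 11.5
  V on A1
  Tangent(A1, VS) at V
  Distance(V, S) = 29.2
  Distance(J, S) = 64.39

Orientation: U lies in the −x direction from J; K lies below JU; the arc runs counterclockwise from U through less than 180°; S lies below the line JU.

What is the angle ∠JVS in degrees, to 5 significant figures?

76.569°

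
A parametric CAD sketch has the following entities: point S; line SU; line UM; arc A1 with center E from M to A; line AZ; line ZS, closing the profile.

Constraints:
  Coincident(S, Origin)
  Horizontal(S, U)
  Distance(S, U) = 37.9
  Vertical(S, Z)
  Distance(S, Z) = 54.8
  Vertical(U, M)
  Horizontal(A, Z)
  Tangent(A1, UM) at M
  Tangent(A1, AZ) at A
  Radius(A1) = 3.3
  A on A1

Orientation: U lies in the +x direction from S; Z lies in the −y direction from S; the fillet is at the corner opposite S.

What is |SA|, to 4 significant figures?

64.81

S is at the origin; SU is horizontal with |SU| = 37.9 and U on the +x side, so U = (37.90, 0.000). SZ is vertical with |SZ| = 54.8 and Z on the −y side, so Z = (0.000, -54.80). The virtual corner opposite S is at (37.90, -54.80). Tangency of A1 to UM means the radius EM is perpendicular to UM and tangency of A1 to AZ means the radius EA is perpendicular to AZ, with radius 3.3, so the center E sits 3.3 in from both sides at E = (34.60, -51.50). That places the tangent points at M = (37.90, -51.50) on UM and A = (34.60, -54.80) on AZ. Then |SA| = |A − S| = 64.81.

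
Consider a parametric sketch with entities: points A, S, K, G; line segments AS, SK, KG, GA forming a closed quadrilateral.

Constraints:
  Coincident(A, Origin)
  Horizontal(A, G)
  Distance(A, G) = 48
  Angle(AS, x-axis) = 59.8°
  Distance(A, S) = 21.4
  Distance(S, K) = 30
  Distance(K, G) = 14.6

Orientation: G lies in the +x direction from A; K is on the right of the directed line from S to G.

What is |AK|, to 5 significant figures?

33.464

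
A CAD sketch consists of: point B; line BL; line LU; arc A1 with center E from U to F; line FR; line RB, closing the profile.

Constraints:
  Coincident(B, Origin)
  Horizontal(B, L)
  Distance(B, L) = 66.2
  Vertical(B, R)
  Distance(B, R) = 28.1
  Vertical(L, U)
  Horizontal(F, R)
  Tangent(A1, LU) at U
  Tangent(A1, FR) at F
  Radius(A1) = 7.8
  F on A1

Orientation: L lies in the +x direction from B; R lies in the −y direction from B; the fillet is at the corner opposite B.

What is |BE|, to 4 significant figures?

61.83

BR is vertical with |BR| = 28.1 and R on the −y side, so R = (0.000, -28.10). The virtual corner opposite B is at (66.20, -28.10). Since A1 is tangent to LU there, EU ⟂ LU and since A1 is tangent to FR there, EF ⟂ FR, with radius 7.8, so the center E sits 7.8 in from both sides at E = (58.40, -20.30). Then |BE| = |E − B| = 61.83.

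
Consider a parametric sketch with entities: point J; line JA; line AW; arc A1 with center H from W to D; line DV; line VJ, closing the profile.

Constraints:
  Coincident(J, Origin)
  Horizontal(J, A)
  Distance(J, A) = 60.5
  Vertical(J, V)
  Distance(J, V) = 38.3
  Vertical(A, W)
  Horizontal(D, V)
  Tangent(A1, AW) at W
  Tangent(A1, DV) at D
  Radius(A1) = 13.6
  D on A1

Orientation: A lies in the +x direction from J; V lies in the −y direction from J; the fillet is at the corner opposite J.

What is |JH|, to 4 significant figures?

53.01

JV is vertical with |JV| = 38.3 and V on the −y side, so V = (0.000, -38.30). The virtual corner opposite J is at (60.50, -38.30). A1 meets AW tangentially, so HW is at right angles to AW and since A1 is tangent to DV there, HD ⟂ DV, with radius 13.6, so the center H sits 13.6 in from both sides at H = (46.90, -24.70). Then |JH| = |H − J| = 53.01.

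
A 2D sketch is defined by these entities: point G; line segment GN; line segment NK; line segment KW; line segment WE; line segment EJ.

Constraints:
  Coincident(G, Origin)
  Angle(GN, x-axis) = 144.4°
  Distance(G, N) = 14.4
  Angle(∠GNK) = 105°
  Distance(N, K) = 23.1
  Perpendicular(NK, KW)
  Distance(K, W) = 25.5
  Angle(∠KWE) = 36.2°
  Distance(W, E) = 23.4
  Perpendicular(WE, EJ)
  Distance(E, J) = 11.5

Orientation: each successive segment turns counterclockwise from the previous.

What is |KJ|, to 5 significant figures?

4.5435

G is at the origin; GN runs at 144.4° with length 14.4, so N = (-11.709, 8.3826). ∠GNK = 105.0° gives NK at -140.60° from the x-axis; with |NK| = 23.1, K = (-29.559, -6.2797). NK is perpendicular to KW, so KW runs at -50.600°; with |KW| = 25.5, W = (-13.373, -25.984). ∠KWE = 36.2° gives WE at 93.200° from the x-axis; with |WE| = 23.4, E = (-14.679, -2.6209). The perpendicularity gives EJ at right angles to WE, so EJ runs at -176.80°; with |EJ| = 11.5, J = (-26.161, -3.2628). Then |KJ| = |J − K| = 4.5435.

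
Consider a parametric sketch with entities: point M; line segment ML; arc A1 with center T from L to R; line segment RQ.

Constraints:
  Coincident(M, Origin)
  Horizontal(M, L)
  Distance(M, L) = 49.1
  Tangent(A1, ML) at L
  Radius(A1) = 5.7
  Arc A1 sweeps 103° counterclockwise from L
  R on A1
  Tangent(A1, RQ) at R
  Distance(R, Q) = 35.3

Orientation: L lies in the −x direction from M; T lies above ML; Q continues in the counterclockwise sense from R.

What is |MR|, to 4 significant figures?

44.10

M is at the origin; M and L share the same y with |ML| = 49.1 and L on the −x side, so L = (-49.10, 0.000). Since A1 is tangent to ML there, TL ⟂ ML, so T = L + (0, 5.7) = (-49.10, 5.700). On A1, L sits at bearing -90° from T; a 103° counterclockwise sweep puts R at bearing 13°, so R = T + 5.7·(cos 13°, sin 13°) = (-43.55, 6.982). Then |MR| = |R − M| = 44.10.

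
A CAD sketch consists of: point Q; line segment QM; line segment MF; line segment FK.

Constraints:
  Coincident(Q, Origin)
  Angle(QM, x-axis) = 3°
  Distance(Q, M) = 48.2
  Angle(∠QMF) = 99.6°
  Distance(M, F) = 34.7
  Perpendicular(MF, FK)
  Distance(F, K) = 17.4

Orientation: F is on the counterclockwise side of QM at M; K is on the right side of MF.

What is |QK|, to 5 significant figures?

77.729

Q is at the origin; QM runs at 3.0° with length 48.2, so M = 48.2·(cos 3.0°, sin 3.0°) = (48.134, 2.5226). ∠QMF = 99.6°, so MF runs at 3.0° + (180° − 99.6°) = 83.400° from the x-axis; with |MF| = 34.7, F = M + 34.7·(cos 83.400°, sin 83.400°) = (52.122, 36.993). MF ⟂ FK; with |FK| = 17.4 on the right of MF, K = F + 17.4·(0.99337, -0.11494) = (69.407, 34.993). Then |QK| = |K − Q| = 77.729.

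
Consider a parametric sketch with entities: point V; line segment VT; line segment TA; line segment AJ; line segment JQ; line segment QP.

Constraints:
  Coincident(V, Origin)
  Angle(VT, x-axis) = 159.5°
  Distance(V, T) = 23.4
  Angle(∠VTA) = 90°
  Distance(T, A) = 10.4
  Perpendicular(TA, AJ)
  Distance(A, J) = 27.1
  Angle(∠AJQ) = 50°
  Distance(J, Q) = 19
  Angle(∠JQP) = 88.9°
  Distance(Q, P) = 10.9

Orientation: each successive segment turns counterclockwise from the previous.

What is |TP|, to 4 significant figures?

7.321

∠AJQ = 50.0° gives JQ at 109.5° from the x-axis; with |JQ| = 19.0, Q = (-6.519, 6.873). ∠JQP = 88.9° gives QP at -159.4° from the x-axis; with |QP| = 10.9, P = (-16.72, 3.038). Then |TP| = |P − T| = 7.321.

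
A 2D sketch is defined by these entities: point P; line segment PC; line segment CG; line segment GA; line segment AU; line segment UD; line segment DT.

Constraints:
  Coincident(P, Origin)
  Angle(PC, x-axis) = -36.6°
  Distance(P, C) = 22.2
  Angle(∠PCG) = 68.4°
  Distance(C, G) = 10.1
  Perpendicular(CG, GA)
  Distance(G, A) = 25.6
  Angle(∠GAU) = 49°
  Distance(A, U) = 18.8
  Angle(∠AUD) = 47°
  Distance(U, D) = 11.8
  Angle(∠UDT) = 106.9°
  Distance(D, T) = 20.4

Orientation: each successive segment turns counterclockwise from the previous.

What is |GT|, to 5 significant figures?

31.309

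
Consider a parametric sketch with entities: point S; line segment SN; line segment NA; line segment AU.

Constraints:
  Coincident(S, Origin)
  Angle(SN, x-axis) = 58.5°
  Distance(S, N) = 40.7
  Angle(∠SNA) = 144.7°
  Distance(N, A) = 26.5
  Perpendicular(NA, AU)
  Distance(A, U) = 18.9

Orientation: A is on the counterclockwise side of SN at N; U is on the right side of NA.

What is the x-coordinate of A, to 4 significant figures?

19.51

S is at the origin; SN runs at 58.5° with length 40.7, so N = 40.7·(cos 58.5°, sin 58.5°) = (21.27, 34.70). ∠SNA = 144.7°, so NA runs at 58.5° + (180° − 144.7°) = 93.80° from the x-axis; with |NA| = 26.5, A = N + 26.5·(cos 93.80°, sin 93.80°) = (19.51, 61.14). So A.x = 19.51.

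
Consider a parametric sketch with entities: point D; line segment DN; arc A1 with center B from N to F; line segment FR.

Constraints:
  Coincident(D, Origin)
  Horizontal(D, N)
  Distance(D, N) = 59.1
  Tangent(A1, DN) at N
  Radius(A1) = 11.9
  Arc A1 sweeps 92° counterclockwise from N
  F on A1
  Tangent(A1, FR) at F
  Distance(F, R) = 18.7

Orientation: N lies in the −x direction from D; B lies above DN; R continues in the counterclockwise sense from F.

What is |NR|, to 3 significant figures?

33.0

D is at the origin; DN is horizontal with |DN| = 59.1 and N on the −x side, so N = (-59.1, 0.00). Tangency of A1 to DN means the radius BN is perpendicular to DN, so B = N + (0, 11.9) = (-59.1, 11.9). On A1, N sits at bearing -90° from B; a 92° counterclockwise sweep puts F at bearing 2°, so F = B + 11.9·(cos 2°, sin 2°) = (-47.2, 12.3). The tangent condition forces BF to be normal to FR, so FR runs along (−sin 2°, cos 2°); with |FR| = 18.7, R = (-47.9, 31.0). Then |NR| = |R − N| = 33.0.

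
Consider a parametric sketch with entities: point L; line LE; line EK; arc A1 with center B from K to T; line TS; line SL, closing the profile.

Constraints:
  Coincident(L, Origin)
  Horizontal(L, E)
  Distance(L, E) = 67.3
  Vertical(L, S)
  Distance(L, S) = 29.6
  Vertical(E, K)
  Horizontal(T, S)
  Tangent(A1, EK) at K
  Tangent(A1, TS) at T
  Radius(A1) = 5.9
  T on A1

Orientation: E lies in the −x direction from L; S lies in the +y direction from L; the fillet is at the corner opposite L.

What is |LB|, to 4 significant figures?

65.82

L is at the origin; L and E share the same y with |LE| = 67.3 and E on the −x side, so E = (-67.30, 0.000). LS is vertical with |LS| = 29.6 and S on the +y side, so S = (0.000, 29.60). The virtual corner opposite L is at (-67.30, 29.60). Tangency of A1 to EK means the radius BK is perpendicular to EK and A1 meets TS tangentially, so BT is at right angles to TS, with radius 5.9, so the center B sits 5.9 in from both sides at B = (-61.40, 23.70). Then |LB| = |B − L| = 65.82.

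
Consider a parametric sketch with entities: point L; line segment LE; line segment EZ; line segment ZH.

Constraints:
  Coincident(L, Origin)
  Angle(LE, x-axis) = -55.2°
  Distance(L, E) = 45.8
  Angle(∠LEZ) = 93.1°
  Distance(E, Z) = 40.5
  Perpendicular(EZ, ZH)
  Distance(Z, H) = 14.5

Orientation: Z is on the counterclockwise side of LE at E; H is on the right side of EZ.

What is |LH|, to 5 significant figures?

73.993

∠LEZ = 93.1°, so EZ runs at -55.2° + (180° − 93.1°) = 31.700° from the x-axis; with |EZ| = 40.5, Z = E + 40.5·(cos 31.700°, sin 31.700°) = (60.597, -16.327). EZ ⟂ ZH; with |ZH| = 14.5 on the right of EZ, H = Z + 14.5·(0.52547, -0.85081) = (68.216, -28.664). Then |LH| = |H − L| = 73.993.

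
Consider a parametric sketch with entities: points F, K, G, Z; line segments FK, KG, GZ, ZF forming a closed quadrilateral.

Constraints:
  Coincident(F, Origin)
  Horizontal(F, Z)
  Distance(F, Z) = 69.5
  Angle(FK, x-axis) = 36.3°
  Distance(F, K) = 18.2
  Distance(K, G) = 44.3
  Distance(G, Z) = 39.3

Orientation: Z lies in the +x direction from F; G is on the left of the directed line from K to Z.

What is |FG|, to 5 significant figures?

62.481

Checks: |KG| = 44.30 ✓; |GZ| = 39.30 ✓.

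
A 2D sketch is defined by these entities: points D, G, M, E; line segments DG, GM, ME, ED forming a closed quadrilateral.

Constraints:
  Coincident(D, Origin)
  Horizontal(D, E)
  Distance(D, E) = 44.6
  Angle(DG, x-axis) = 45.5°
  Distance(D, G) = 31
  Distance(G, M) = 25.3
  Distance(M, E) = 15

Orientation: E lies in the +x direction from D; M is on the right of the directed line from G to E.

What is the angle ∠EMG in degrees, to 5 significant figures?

101.16°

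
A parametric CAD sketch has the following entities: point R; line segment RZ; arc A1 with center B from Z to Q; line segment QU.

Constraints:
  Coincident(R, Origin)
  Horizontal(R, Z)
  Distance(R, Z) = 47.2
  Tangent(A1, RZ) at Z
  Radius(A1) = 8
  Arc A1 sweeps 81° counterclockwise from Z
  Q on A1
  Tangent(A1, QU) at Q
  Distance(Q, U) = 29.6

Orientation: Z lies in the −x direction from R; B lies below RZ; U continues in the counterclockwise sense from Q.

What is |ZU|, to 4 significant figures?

38.10

On A1, Z sits at bearing 90° from B; an 81° counterclockwise sweep puts Q at bearing 171°, so Q = B + 8.0·(cos 171°, sin 171°) = (-55.10, -6.749). Since A1 is tangent to QU there, BQ ⟂ QU, so QU runs along (−sin 171°, cos 171°); with |QU| = 29.6, U = (-59.73, -35.98). Then |ZU| = |U − Z| = 38.10.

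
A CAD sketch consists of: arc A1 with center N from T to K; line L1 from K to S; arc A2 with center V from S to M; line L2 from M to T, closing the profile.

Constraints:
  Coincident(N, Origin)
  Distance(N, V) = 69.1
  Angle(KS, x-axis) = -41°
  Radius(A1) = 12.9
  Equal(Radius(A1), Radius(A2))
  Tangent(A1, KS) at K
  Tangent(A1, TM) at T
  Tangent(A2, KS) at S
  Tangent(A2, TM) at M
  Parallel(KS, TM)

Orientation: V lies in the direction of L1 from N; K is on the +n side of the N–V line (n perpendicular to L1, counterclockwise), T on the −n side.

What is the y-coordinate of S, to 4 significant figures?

-35.60

The slot axis is L1's direction at -41.0°, so u = (cos -41.0°, sin -41.0°) = (0.7547, -0.6561) and n = (−sin -41.0°, cos -41.0°) = (0.6561, 0.7547). N is at the origin and V lies 69.1 along u from N, so V = 69.1·u = (52.15, -45.33). Tangency of A1 to both parallel lines with radius 12.9 puts K and T at N ± 12.9·n: K = (8.463, 9.736), T = (-8.463, -9.736). Equal radii place S and M the same way about V: S = V + 12.9·n = (60.61, -35.60), M = V − 12.9·n = (43.69, -55.07). So S.y = -35.60.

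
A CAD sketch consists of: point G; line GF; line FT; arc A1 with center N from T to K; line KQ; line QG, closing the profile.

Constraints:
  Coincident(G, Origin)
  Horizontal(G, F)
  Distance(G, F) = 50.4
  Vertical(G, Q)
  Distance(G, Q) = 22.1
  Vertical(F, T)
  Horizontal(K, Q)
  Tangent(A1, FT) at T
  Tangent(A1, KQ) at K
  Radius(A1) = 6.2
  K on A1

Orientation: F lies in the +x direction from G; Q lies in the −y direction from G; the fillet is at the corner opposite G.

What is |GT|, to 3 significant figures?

52.8

G is at the origin; GF is horizontal with |GF| = 50.4 and F on the +x side, so F = (50.4, 0.00). GQ is vertical with |GQ| = 22.1 and Q on the −y side, so Q = (0.00, -22.1). The virtual corner opposite G is at (50.4, -22.1). Tangency of A1 to FT means the radius NT is perpendicular to FT and A1 meets KQ tangentially, so NK is at right angles to KQ, with radius 6.2, so the center N sits 6.2 in from both sides at N = (44.2, -15.9). That places the tangent points at T = (50.4, -15.9) on FT and K = (44.2, -22.1) on KQ. Then |GT| = |T − G| = 52.8.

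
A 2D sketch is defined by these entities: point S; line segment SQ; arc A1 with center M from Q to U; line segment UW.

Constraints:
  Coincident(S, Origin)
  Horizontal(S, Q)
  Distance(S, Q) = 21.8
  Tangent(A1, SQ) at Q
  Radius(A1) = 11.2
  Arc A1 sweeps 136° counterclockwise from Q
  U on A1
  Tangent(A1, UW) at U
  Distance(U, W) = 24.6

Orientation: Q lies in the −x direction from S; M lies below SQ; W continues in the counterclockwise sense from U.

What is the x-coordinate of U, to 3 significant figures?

-29.6

Since A1 is tangent to SQ there, MQ ⟂ SQ, so M = Q + (0, -11.2) = (-21.8, -11.2). On A1, Q sits at bearing 90° from M; a 136° counterclockwise sweep puts U at bearing 226°, so U = M + 11.2·(cos 226°, sin 226°) = (-29.6, -19.3). So U.x = -29.6.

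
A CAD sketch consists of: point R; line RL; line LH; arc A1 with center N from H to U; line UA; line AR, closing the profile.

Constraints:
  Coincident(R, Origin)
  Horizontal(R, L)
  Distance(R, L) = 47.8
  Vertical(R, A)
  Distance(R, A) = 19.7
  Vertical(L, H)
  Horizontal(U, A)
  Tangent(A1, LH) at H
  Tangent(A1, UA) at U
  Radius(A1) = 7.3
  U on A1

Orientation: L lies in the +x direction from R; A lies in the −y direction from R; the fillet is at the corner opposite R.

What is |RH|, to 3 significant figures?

49.4

The virtual corner opposite R is at (47.8, -19.7). The tangent condition forces NH to be normal to LH and the tangent condition forces NU to be normal to UA, with radius 7.3, so the center N sits 7.3 in from both sides at N = (40.5, -12.4). That places the tangent points at H = (47.8, -12.4) on LH and U = (40.5, -19.7) on UA. Then |RH| = |H − R| = 49.4.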